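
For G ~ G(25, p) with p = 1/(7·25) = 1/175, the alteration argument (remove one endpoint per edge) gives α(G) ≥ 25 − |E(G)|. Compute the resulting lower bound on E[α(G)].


E[|E(G)|] = C(25, 2)·p = 300 · (1/175) = 12/7.
E[α(G)] ≥ n − E[|E(G)|] = 25 − 12/7 = 163/7.
Numerically: ≈ 23.285714.
(This is only a lower bound; the true E[α(G)] may be larger.)

E[α(G)] ≥ 163/7 ≈ 23.285714.


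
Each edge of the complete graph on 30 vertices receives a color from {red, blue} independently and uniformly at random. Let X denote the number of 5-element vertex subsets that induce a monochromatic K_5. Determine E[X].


Let X = Σ_S X_S over the C(30, 5) = 142506 subsets S of size 5, where X_S = 1 if the K_5 on S is monochromatic.
For a fixed S, the K_5 on S has C(5, 2) = 10 edges. P[all 10 edges red] = (1/2)^10, and likewise for blue, so P[monochromatic] = 2·(1/2)^10 = 2^{1 − 10} = 1/512.
Summing: E[X] = C(30, 5) · 2^{1 − 10} = 142506 · 1/512 = 71253/256.
Numerically: E[X] ≈ 278.3320.

E[X] = C(30,5)·2^(1−C(5,2)) = 71253/256 ≈ 278.3320.


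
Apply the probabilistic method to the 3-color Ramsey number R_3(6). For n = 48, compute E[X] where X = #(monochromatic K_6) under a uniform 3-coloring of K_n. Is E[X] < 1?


E[X] = C(48, 6) · 3^{1 − 15} = 12271512 · 3^{−14} = 12271512/4782969.
As a reduced fraction: E[X] = 4090504/1594323 ≈ 2.56567.
Is E[X] < 1? NO.
Since E[X] ≥ 1, the first-moment bound is inconclusive at n = 48; it does NOT by itself certify R_3(6) > 48.

E[X] = 4090504/1594323 ≈ 2.56567; E[X] ≥ 1; first-moment method inconclusive here.


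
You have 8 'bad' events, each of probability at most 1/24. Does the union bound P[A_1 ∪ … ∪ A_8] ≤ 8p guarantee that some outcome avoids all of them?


Union bound: P[∪_{i=1}^{8} A_i] ≤ Σ_i P[A_i] ≤ 8·p = 8·(1/24) = 1/3.
Numerically: 1/3 ≈ 0.33333.
Is 1/3 < 1? YES.
Since P[∪ A_i] ≤ 1/3 < 1, the complement has P[∩ A_i^c] ≥ 1 − 1/3 = 2/3 > 0, so some outcome avoids every A_i.

8·p = 1/3 ≈ 0.33333; existence CERTIFIED by the union bound.


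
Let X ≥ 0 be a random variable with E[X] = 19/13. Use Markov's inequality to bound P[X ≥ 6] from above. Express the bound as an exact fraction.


μ = E[X] = 19/13, a = 6.
Markov: P[X ≥ 6] ≤ μ/a = (19/13)/6 = 19/78.
Numerically: ≈ 0.24359.
(Since a = 6 > μ = 1.46154, the bound 19/78 is < 1 and informative.)

P[X ≥ 6] ≤ 19/78 ≈ 0.24359.


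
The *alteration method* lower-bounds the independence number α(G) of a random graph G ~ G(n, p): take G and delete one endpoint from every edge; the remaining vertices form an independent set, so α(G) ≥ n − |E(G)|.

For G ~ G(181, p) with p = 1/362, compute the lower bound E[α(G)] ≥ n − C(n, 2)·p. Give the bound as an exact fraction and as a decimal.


E[|E(G)|] = C(181, 2)·p = 16290 · (1/362) = 45.
E[α(G)] ≥ n − E[|E(G)|] = 181 − 45 = 136.
Numerically: ≈ 136.0000.
(This is only a lower bound; the true E[α(G)] may be larger.)

E[α(G)] ≥ 136 ≈ 136.0000.


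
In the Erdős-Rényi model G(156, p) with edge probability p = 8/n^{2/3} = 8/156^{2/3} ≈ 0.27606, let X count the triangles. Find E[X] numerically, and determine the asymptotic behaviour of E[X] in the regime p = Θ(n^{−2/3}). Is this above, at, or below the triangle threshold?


Number of potential triangles: C(156, 3) = 620620.
Each occurs with probability p³ ≈ (0.27606)³ ≈ 2.1038790e-02.
By linearity: E[X] = C(156, 3)·p³ ≈ 620620 · 2.1038790e-02 ≈ 13057.09402.
Since α = 2/3 < 1, p = c/n^{2/3} ≫ 1/n is above the triangle threshold p ~ 1/n. Asymptotically E[X] ~ (c³/6)·n^{3(1−α)} = (8³/6)·n^{1} → ∞; triangles are abundant w.h.p.

E[X] ≈ 13057.09402; in regime p = Θ(1/n^{2/3}) E[X] diverges (above the triangle threshold p ~ 1/n).


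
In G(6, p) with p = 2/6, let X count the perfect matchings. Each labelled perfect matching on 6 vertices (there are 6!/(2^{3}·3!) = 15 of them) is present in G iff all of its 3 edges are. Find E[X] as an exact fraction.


K_6 has 6!/(2^{3}·3!) = 15 labelled perfect matchings.
For each such perfect matching H, let X_H = 1 if all 3 edges of H are present in G. Then P[X_H = 1] = p^{3} = (1/3)^{3} = 1/27.
By linearity of expectation: E[X] = Σ_H E[X_H] = 15 · p^{3} = 15 · 1/27 = 5/9.
Numerically: E[X] ≈ 0.555556.

E[X] = 15 · (1/3)^{3} = 5/9 ≈ 0.555556.


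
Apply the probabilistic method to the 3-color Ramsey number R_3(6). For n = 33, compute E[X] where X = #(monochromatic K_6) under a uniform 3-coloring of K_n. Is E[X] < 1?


E[X] = C(33, 6) · 3^{1 − 15} = 1107568 · 3^{−14} = 1107568/4782969.
As a reduced fraction: E[X] = 1107568/4782969 ≈ 0.2316.
Is E[X] < 1? YES.
Since E[X] < 1, there exists a 3-coloring of K_{33} with no monochromatic K_6; hence R_3(6) > 33.

E[X] = 1107568/4782969 ≈ 0.2316; E[X] < 1, so R_3(6) > 33.


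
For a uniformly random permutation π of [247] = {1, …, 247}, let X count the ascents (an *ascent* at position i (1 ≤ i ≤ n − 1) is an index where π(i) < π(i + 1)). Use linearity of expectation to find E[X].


Write X = Σ X_I over i = 1, …, 246, with X_I the indicator of one ascent.
There are 246 indicators.
For each fixed i, the pair (π(i), π(i+1)) is a uniformly random ordered pair of distinct values from {1, …, 247}; by symmetry P[π(i) < π(i+1)] = 1/2.
By linearity: E[X] = 246 · (1/2) = (247 − 1) · (1/2) = 123 ≈ 123.000000.

E[X] = 123 = 123.000000.


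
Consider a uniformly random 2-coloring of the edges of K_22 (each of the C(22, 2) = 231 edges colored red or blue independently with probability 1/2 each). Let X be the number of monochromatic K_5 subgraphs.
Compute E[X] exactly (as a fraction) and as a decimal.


Let X = Σ_S X_S over the C(22, 5) = 26334 subsets S of size 5, where X_S = 1 if the K_5 on S is monochromatic.
For a fixed S, the K_5 on S has C(5, 2) = 10 edges. P[all 10 edges red] = (1/2)^10, and likewise for blue, so P[monochromatic] = 2·(1/2)^10 = 2^{1 − 10} = 1/512.
By linearity: E[X] = C(22, 5) · 2^{1 − 10} = 26334 · 1/512 = 13167/256.
Numerically: E[X] ≈ 51.433594.

E[X] = C(22,5)·2^(1−C(5,2)) = 13167/256 ≈ 51.433594.


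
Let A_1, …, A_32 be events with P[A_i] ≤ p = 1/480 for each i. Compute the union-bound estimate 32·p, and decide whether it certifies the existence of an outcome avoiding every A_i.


Union bound: P[∪_{i=1}^{32} A_i] ≤ Σ_i P[A_i] ≤ 32·p = 32·(1/480) = 1/15.
Numerically: 1/15 ≈ 0.067.
Is 1/15 < 1? YES.
Since P[∪ A_i] ≤ 1/15 < 1, the complement has P[∩ A_i^c] ≥ 1 − 1/15 = 14/15 > 0, so some outcome avoids every A_i.

32·p = 1/15 ≈ 0.067; existence CERTIFIED by the union bound.


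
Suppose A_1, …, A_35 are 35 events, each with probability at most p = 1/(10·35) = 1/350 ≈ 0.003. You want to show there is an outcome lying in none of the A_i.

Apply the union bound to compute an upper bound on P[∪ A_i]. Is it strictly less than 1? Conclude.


Union bound: P[∪_{i=1}^{35} A_i] ≤ Σ_i P[A_i] ≤ 35·p = 35·(1/350) = 1/10.
Numerically: 1/10 ≈ 0.100.
Is 1/10 < 1? YES.
Since P[∪ A_i] ≤ 1/10 < 1, the complement has P[∩ A_i^c] ≥ 1 − 1/10 = 9/10 > 0, so some outcome avoids every A_i.

35·p = 1/10 ≈ 0.100; existence CERTIFIED by the union bound.


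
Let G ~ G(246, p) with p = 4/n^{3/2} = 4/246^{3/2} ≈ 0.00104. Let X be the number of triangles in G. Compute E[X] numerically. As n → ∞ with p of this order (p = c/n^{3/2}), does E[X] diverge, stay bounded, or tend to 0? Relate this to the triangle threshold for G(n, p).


Number of potential triangles: C(246, 3) = 2450980.
Each occurs with probability p³ ≈ (0.00104)³ ≈ 1.11422e-09.
By linearity: E[X] = C(246, 3)·p³ ≈ 2450980 · 1.11422e-09 ≈ 0.003.
Since α = 3/2 > 1, p = c/n^{3/2} = o(1/n) is below the triangle threshold p ~ 1/n. Asymptotically E[X] ~ (c³/6)·n^{3(1−α)} = (4³/6)·n^{-1.5} → 0, so by Markov's inequality G has no triangles w.h.p.

E[X] ≈ 0.003; in regime p = Θ(1/n^{3/2}) E[X] tends to 0 (below the triangle threshold p ~ 1/n).


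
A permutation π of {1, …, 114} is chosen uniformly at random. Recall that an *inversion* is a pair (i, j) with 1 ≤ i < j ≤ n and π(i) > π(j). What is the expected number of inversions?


Write X = Σ X_I over the C(114, 2) = 6441 pairs i < j, with X_I the indicator of one inversion.
There are 6441 indicators.
For each fixed pair i < j, the values π(i) and π(j) are two distinct elements of {1, …, 114} in uniformly random order; by symmetry P[π(i) > π(j)] = 1/2.
By linearity: E[X] = 6441 · (1/2) = C(114, 2) · (1/2) = 6441/2 = 6441/2 ≈ 3220.500000.

E[X] = 6441/2 = 3220.500000.


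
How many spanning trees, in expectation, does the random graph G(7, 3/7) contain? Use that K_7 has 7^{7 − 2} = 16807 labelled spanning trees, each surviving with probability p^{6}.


K_7 has 7^{7 − 2} = 16807 labelled spanning trees.
For each such spanning tree H, let X_H = 1 if all 6 edges of H are present in G. Then P[X_H = 1] = p^{6} = (3/7)^{6} = 729/117649.
By linearity of expectation: E[X] = Σ_H E[X_H] = 16807 · p^{6} = 16807 · 729/117649 = 729/7.
Numerically: E[X] ≈ 104.14.

E[X] = 16807 · (3/7)^{6} = 729/7 ≈ 104.14.


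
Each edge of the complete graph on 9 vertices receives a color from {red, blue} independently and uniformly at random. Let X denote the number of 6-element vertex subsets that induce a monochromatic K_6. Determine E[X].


Let X = Σ_S X_S over the C(9, 6) = 84 subsets S of size 6, where X_S = 1 if the K_6 on S is monochromatic.
For a fixed S, the K_6 on S has C(6, 2) = 15 edges. P[all 15 edges red] = (1/2)^15, and likewise for blue, so P[monochromatic] = 2·(1/2)^15 = 2^{1 − 15} = 1/16384.
By linearity of expectation: E[X] = C(9, 6) · 2^{1 − 15} = 84 · 1/16384 = 21/4096.
Numerically: E[X] ≈ 0.00513.

E[X] = C(9,6)·2^(1−C(6,2)) = 21/4096 ≈ 0.00513.


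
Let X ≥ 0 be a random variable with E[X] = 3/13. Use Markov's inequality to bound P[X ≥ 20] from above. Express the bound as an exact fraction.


μ = E[X] = 3/13, a = 20.
Markov: P[X ≥ 20] ≤ μ/a = (3/13)/20 = 3/260.
Numerically: ≈ 0.011538.
(Since a = 20 > μ = 0.230769, the bound 3/260 is < 1 and informative.)

P[X ≥ 20] ≤ 3/260 ≈ 0.011538.


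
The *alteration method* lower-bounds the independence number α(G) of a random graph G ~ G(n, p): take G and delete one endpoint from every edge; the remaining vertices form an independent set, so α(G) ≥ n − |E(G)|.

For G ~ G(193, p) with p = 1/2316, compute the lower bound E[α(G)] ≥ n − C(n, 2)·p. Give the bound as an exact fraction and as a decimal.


E[|E(G)|] = C(193, 2)·p = 18528 · (1/2316) = 8.
E[α(G)] ≥ n − E[|E(G)|] = 193 − 8 = 185.
Numerically: ≈ 185.00000.
(This is only a lower bound; the true E[α(G)] may be larger.)

E[α(G)] ≥ 185 ≈ 185.00000.


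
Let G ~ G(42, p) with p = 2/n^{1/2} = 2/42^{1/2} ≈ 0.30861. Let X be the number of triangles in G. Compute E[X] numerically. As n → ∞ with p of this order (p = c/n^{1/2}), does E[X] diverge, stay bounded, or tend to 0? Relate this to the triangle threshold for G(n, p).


Number of potential triangles: C(42, 3) = 11480.
Each occurs with probability p³ ≈ (0.30861)³ ≈ 2.9391114e-02.
By linearity: E[X] = C(42, 3)·p³ ≈ 11480 · 2.9391114e-02 ≈ 337.40999.
Since α = 1/2 < 1, p = c/n^{1/2} ≫ 1/n is above the triangle threshold p ~ 1/n. Asymptotically E[X] ~ (c³/6)·n^{3(1−α)} = (2³/6)·n^{1.5} → ∞; triangles are abundant w.h.p.

E[X] ≈ 337.40999; in regime p = Θ(1/n^{1/2}) E[X] diverges (above the triangle threshold p ~ 1/n).


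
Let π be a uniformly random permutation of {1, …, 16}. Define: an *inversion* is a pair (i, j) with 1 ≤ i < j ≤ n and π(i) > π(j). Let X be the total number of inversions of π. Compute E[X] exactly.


Write X = Σ X_I over the C(16, 2) = 120 pairs i < j, with X_I the indicator of one inversion.
There are 120 indicators.
For each fixed pair i < j, the values π(i) and π(j) are two distinct elements of {1, …, 16} in uniformly random order; by symmetry P[π(i) > π(j)] = 1/2.
By linearity: E[X] = 120 · (1/2) = C(16, 2) · (1/2) = 120/2 = 60 ≈ 60.00000.

E[X] = 60 = 60.00000.


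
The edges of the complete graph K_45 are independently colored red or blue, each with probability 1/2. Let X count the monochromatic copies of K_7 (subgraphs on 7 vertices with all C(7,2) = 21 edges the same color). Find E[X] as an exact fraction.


Let X = Σ_S X_S over the C(45, 7) = 45379620 subsets S of size 7, where X_S = 1 if the K_7 on S is monochromatic.
For a fixed S, the K_7 on S has C(7, 2) = 21 edges. P[all 21 edges red] = (1/2)^21, and likewise for blue, so P[monochromatic] = 2·(1/2)^21 = 2^{1 − 21} = 1/1048576.
Summing: E[X] = C(45, 7) · 2^{1 − 21} = 45379620 · 1/1048576 = 11344905/262144.
Numerically: E[X] ≈ 43.27738.

E[X] = C(45,7)·2^(1−C(7,2)) = 11344905/262144 ≈ 43.27738.


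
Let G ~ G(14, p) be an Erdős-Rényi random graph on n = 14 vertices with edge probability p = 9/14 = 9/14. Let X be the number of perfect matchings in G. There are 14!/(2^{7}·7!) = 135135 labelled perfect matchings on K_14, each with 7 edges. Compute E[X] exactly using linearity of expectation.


K_14 has 14!/(2^{7}·7!) = 135135 labelled perfect matchings.
For each such perfect matching H, let X_H = 1 if all 7 edges of H are present in G. Then P[X_H = 1] = p^{7} = (9/14)^{7} = 4782969/105413504.
Summing the indicators: E[X] = Σ_H E[X_H] = 135135 · p^{7} = 135135 · 4782969/105413504 = 92335216545/15059072.
Numerically: E[X] ≈ 6132.

E[X] = 135135 · (9/14)^{7} = 92335216545/15059072 ≈ 6132.


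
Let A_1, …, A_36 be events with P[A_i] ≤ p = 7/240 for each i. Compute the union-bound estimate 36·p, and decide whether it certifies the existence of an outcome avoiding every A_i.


Union bound: P[∪_{i=1}^{36} A_i] ≤ Σ_i P[A_i] ≤ 36·p = 36·(7/240) = 21/20.
Numerically: 21/20 ≈ 1.05000.
Is 21/20 < 1? NO.
Since the bound 21/20 is ≥ 1, the union bound is uninformative here; it does NOT by itself certify existence.

36·p = 21/20 ≈ 1.05000; existence NOT certified by the union bound.


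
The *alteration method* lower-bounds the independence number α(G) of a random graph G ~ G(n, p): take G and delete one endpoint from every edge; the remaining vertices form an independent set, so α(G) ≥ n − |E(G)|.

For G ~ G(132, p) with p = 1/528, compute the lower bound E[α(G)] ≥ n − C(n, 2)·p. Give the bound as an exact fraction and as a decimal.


E[|E(G)|] = C(132, 2)·p = 8646 · (1/528) = 131/8.
E[α(G)] ≥ n − E[|E(G)|] = 132 − 131/8 = 925/8.
Numerically: ≈ 115.625000.
(This is only a lower bound; the true E[α(G)] may be larger.)

E[α(G)] ≥ 925/8 ≈ 115.625000.


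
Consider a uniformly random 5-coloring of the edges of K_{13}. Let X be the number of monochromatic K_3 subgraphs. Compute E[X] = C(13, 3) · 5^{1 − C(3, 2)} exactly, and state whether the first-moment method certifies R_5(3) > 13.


E[X] = C(13, 3) · 5^{1 − 3} = 286 · 5^{−2} = 286/25.
As a reduced fraction: E[X] = 286/25 ≈ 11.440.
Is E[X] < 1? NO.
Since E[X] ≥ 1, the first-moment bound is inconclusive at n = 13; it does NOT by itself certify R_5(3) > 13.

E[X] = 286/25 ≈ 11.440; E[X] ≥ 1; first-moment method inconclusive here.


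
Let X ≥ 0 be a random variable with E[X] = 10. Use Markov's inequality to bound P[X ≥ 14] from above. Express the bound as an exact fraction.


μ = E[X] = 10, a = 14.
Markov: P[X ≥ 14] ≤ μ/a = (10)/14 = 5/7.
Numerically: ≈ 0.714286.
(Since a = 14 > μ = 10.000000, the bound 5/7 is < 1 and informative.)

P[X ≥ 14] ≤ 5/7 ≈ 0.714286.


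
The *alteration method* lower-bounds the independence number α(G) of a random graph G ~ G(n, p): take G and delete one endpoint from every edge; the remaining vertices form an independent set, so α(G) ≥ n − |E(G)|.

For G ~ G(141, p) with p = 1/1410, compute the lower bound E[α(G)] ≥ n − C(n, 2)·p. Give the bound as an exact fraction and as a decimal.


E[|E(G)|] = C(141, 2)·p = 9870 · (1/1410) = 7.
E[α(G)] ≥ n − E[|E(G)|] = 141 − 7 = 134.
Numerically: ≈ 134.0000.
(This is only a lower bound; the true E[α(G)] may be larger.)

E[α(G)] ≥ 134 ≈ 134.0000.


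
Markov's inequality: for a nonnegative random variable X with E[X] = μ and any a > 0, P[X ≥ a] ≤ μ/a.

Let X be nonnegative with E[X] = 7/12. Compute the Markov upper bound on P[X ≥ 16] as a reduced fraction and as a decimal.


μ = E[X] = 7/12, a = 16.
Markov: P[X ≥ 16] ≤ μ/a = (7/12)/16 = 7/192.
Numerically: ≈ 0.0365.
(Since a = 16 > μ = 0.5833, the bound 7/192 is < 1 and informative.)

P[X ≥ 16] ≤ 7/192 ≈ 0.0365.


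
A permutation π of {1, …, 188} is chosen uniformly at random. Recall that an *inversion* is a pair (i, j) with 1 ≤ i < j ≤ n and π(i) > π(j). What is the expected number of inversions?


Write X = Σ X_I over the C(188, 2) = 17578 pairs i < j, with X_I the indicator of one inversion.
There are 17578 indicators.
For each fixed pair i < j, the values π(i) and π(j) are two distinct elements of {1, …, 188} in uniformly random order; by symmetry P[π(i) > π(j)] = 1/2.
By linearity: E[X] = 17578 · (1/2) = C(188, 2) · (1/2) = 17578/2 = 8789 ≈ 8789.00000.

E[X] = 8789 = 8789.00000.


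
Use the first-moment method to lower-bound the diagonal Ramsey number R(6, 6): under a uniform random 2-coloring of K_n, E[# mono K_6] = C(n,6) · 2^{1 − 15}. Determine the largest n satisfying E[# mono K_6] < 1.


We need C(n, 6) · 2^{1 − 15} < 1, i.e. C(n, 6) < 2^{15 − 1} = 16384.
Check values of n near the boundary:
  n = 13: C(13, 6) = 1716; 1716 < 16384? YES
  n = 14: C(14, 6) = 3003; 3003 < 16384? YES
  n = 15: C(15, 6) = 5005; 5005 < 16384? YES
  n = 16: C(16, 6) = 8008; 8008 < 16384? YES
  n = 17: C(17, 6) = 12376; 12376 < 16384? YES
  n = 18: C(18, 6) = 18564; 18564 < 16384? NO
  n = 19: C(19, 6) = 27132; 27132 < 16384? NO
The largest n with C(n, 6) < 16384 is n = 17 (where E[X] = 1547/2048 ≈ 0.75537). Hence R(6, 6) > 17, i.e. R(6, 6) ≥ 18.

Largest n = 17; hence R(6, 6) > 17.


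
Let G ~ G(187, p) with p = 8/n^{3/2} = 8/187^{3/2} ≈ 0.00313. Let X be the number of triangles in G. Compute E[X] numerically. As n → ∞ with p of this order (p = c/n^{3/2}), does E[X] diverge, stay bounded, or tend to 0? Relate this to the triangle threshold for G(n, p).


Number of potential triangles: C(187, 3) = 1072445.
Each occurs with probability p³ ≈ (0.00313)³ ≈ 3.06184e-08.
By linearity: E[X] = C(187, 3)·p³ ≈ 1072445 · 3.06184e-08 ≈ 0.033.
Since α = 3/2 > 1, p = c/n^{3/2} = o(1/n) is below the triangle threshold p ~ 1/n. Asymptotically E[X] ~ (c³/6)·n^{3(1−α)} = (8³/6)·n^{-1.5} → 0, so by Markov's inequality G has no triangles w.h.p.

E[X] ≈ 0.033; in regime p = Θ(1/n^{3/2}) E[X] tends to 0 (below the triangle threshold p ~ 1/n).


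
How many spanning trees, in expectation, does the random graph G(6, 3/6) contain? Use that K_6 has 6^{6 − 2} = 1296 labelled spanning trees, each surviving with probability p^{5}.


K_6 has 6^{6 − 2} = 1296 labelled spanning trees.
For each such spanning tree H, let X_H = 1 if all 5 edges of H are present in G. Then P[X_H = 1] = p^{5} = (1/2)^{5} = 1/32.
By linearity of expectation: E[X] = Σ_H E[X_H] = 1296 · p^{5} = 1296 · 1/32 = 81/2.
Numerically: E[X] ≈ 40.5.

E[X] = 1296 · (1/2)^{5} = 81/2 ≈ 40.5.


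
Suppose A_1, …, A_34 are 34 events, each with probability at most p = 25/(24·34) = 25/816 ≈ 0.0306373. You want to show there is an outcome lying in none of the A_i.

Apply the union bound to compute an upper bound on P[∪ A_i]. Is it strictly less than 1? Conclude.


Union bound: P[∪_{i=1}^{34} A_i] ≤ Σ_i P[A_i] ≤ 34·p = 34·(25/816) = 25/24.
Numerically: 25/24 ≈ 1.0416667.
Is 25/24 < 1? NO.
Since the bound 25/24 is ≥ 1, the union bound is uninformative here; it does NOT by itself certify existence.

34·p = 25/24 ≈ 1.0416667; existence NOT certified by the union bound.


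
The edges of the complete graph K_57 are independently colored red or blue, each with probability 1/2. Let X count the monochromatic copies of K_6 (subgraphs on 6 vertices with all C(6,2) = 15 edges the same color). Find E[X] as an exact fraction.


Let X = Σ_S X_S over the C(57, 6) = 36288252 subsets S of size 6, where X_S = 1 if the K_6 on S is monochromatic.
For a fixed S, the K_6 on S has C(6, 2) = 15 edges. P[all 15 edges red] = (1/2)^15, and likewise for blue, so P[monochromatic] = 2·(1/2)^15 = 2^{1 − 15} = 1/16384.
By linearity of expectation: E[X] = C(57, 6) · 2^{1 − 15} = 36288252 · 1/16384 = 9072063/4096.
Numerically: E[X] ≈ 2214.859131.

E[X] = C(57,6)·2^(1−C(6,2)) = 9072063/4096 ≈ 2214.859131.


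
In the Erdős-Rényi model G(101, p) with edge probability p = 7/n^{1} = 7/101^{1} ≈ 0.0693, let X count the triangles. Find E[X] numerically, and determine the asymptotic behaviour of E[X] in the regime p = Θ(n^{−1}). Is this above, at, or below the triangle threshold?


Number of potential triangles: C(101, 3) = 166650.
Each occurs with probability p³ ≈ (0.0693)³ ≈ 3.32912e-04.
By linearity: E[X] = C(101, 3)·p³ ≈ 166650 · 3.32912e-04 ≈ 55.480.
Here α = 1, so p = 7/n is exactly at the triangle threshold p ~ 1/n. Asymptotically E[X] → c³/6 = 7³/6 = 343/6 ≈ 57.167, a bounded constant. In this regime the triangle count is asymptotically Poisson(c³/6).

E[X] ≈ 55.480; in regime p = Θ(1/n^{1}) E[X] stays bounded (at the triangle threshold p ~ 1/n).


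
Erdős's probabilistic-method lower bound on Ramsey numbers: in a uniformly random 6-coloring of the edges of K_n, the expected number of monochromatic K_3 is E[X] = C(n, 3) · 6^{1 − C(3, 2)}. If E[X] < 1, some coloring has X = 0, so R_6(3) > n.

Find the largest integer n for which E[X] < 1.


We need C(n, 3) · 6^{1 − 3} < 1, i.e. C(n, 3) < 6^{3 − 1} = 36.
Check values of n near the boundary:
  n = 6: C(6, 3) = 20; 20 < 36? YES
  n = 7: C(7, 3) = 35; 35 < 36? YES
  n = 8: C(8, 3) = 56; 56 < 36? NO
  n = 9: C(9, 3) = 84; 84 < 36? NO
The largest n with C(n, 3) < 36 is n = 7 (where E[X] = 35/36 ≈ 0.972). Hence R_6(3) > 7, i.e. R_6(3) ≥ 8.

Largest n = 7; hence R_6(3) > 7.


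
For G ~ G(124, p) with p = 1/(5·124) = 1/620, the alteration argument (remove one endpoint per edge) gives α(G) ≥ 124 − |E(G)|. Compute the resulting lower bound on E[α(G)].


E[|E(G)|] = C(124, 2)·p = 7626 · (1/620) = 123/10.
E[α(G)] ≥ n − E[|E(G)|] = 124 − 123/10 = 1117/10.
Numerically: ≈ 111.700000.
(This is only a lower bound; the true E[α(G)] may be larger.)

E[α(G)] ≥ 1117/10 ≈ 111.700000.


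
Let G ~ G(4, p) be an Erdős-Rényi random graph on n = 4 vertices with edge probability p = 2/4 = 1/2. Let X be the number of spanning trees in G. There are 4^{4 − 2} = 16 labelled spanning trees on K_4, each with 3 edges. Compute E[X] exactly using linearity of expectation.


K_4 has 4^{4 − 2} = 16 labelled spanning trees.
For each such spanning tree H, let X_H = 1 if all 3 edges of H are present in G. Then P[X_H = 1] = p^{3} = (1/2)^{3} = 1/8.
By linearity of expectation: E[X] = Σ_H E[X_H] = 16 · p^{3} = 16 · 1/8 = 2.
Numerically: E[X] ≈ 2.

E[X] = 16 · (1/2)^{3} = 2 ≈ 2.


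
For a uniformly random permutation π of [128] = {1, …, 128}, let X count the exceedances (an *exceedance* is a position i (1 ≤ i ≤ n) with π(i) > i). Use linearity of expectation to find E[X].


Write X = Σ_{i=1}^{128} X_i, where X_i = 1_{π(i) > i}.
For each fixed i, π(i) is uniform over {1, …, 128} (marginal of a uniform permutation), so P[π(i) > i] = (n − i)/n. Summing: Σ_{i=1}^{128} (n − i)/n = (0 + 1 + … + 127)/128 = 128(128 − 1)/(2·128) = (128 − 1)/2.
Hence E[X] = Σ_{i=1}^{128} (128 − i)/128 = 127/2 ≈ 63.5000.

E[X] = 127/2 = 63.5000.


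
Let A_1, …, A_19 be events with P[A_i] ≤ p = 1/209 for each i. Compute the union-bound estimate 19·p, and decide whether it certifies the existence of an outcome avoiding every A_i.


Union bound: P[∪_{i=1}^{19} A_i] ≤ Σ_i P[A_i] ≤ 19·p = 19·(1/209) = 1/11.
Numerically: 1/11 ≈ 0.090909.
Is 1/11 < 1? YES.
Since P[∪ A_i] ≤ 1/11 < 1, the complement has P[∩ A_i^c] ≥ 1 − 1/11 = 10/11 > 0, so some outcome avoids every A_i.

19·p = 1/11 ≈ 0.090909; existence CERTIFIED by the union bound.


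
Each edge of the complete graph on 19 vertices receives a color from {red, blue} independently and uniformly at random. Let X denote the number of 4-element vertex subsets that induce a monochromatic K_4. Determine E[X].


Let X = Σ_S X_S over the C(19, 4) = 3876 subsets S of size 4, where X_S = 1 if the K_4 on S is monochromatic.
For a fixed S, the K_4 on S has C(4, 2) = 6 edges. P[all 6 edges red] = (1/2)^6, and likewise for blue, so P[monochromatic] = 2·(1/2)^6 = 2^{1 − 6} = 1/32.
By linearity: E[X] = C(19, 4) · 2^{1 − 6} = 3876 · 1/32 = 969/8.
Numerically: E[X] ≈ 121.1250.

E[X] = C(19,4)·2^(1−C(4,2)) = 969/8 ≈ 121.1250.


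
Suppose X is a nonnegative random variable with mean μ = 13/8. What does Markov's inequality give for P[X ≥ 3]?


μ = E[X] = 13/8, a = 3.
Markov: P[X ≥ 3] ≤ μ/a = (13/8)/3 = 13/24.
Numerically: ≈ 0.541667.
(Since a = 3 > μ = 1.625000, the bound 13/24 is < 1 and informative.)

P[X ≥ 3] ≤ 13/24 ≈ 0.541667.


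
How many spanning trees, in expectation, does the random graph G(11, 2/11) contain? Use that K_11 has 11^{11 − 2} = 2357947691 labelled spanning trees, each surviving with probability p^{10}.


K_11 has 11^{11 − 2} = 2357947691 labelled spanning trees.
For each such spanning tree H, let X_H = 1 if all 10 edges of H are present in G. Then P[X_H = 1] = p^{10} = (2/11)^{10} = 1024/25937424601.
By linearity of expectation: E[X] = Σ_H E[X_H] = 2357947691 · p^{10} = 2357947691 · 1024/25937424601 = 1024/11.
Numerically: E[X] ≈ 93.091.

E[X] = 2357947691 · (2/11)^{10} = 1024/11 ≈ 93.091.


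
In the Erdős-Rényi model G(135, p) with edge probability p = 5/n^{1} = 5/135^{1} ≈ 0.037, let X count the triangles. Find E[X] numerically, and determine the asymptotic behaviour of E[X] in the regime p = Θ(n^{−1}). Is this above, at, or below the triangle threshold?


Number of potential triangles: C(135, 3) = 400995.
Each occurs with probability p³ ≈ (0.037)³ ≈ 5.08053e-05.
By linearity: E[X] = C(135, 3)·p³ ≈ 400995 · 5.08053e-05 ≈ 20.373.
Here α = 1, so p = 5/n is exactly at the triangle threshold p ~ 1/n. Asymptotically E[X] → c³/6 = 5³/6 = 125/6 ≈ 20.833, a bounded constant. In this regime the triangle count is asymptotically Poisson(c³/6).

E[X] ≈ 20.373; in regime p = Θ(1/n^{1}) E[X] stays bounded (at the triangle threshold p ~ 1/n).


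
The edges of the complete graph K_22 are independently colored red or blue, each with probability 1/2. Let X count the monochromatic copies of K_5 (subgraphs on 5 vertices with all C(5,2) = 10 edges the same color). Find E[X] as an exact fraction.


Let X = Σ_S X_S over the C(22, 5) = 26334 subsets S of size 5, where X_S = 1 if the K_5 on S is monochromatic.
For a fixed S, the K_5 on S has C(5, 2) = 10 edges. P[all 10 edges red] = (1/2)^10, and likewise for blue, so P[monochromatic] = 2·(1/2)^10 = 2^{1 − 10} = 1/512.
By linearity of expectation: E[X] = C(22, 5) · 2^{1 − 10} = 26334 · 1/512 = 13167/256.
Numerically: E[X] ≈ 51.4336.

E[X] = C(22,5)·2^(1−C(5,2)) = 13167/256 ≈ 51.4336.


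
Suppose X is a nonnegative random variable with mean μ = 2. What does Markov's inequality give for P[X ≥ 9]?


μ = E[X] = 2, a = 9.
Markov: P[X ≥ 9] ≤ μ/a = (2)/9 = 2/9.
Numerically: ≈ 0.222.
(Since a = 9 > μ = 2.000, the bound 2/9 is < 1 and informative.)

P[X ≥ 9] ≤ 2/9 ≈ 0.222.


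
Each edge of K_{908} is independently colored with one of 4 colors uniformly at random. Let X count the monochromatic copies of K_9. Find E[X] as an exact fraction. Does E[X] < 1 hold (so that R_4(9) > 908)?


E[X] = C(908, 9) · 4^{1 − 36} = 1111058428637338083100 · 4^{−35} = 1111058428637338083100/1180591620717411303424.
As a reduced fraction: E[X] = 277764607159334520775/295147905179352825856 ≈ 0.9411.
Is E[X] < 1? YES.
Since E[X] < 1, there exists a 4-coloring of K_{908} with no monochromatic K_9; hence R_4(9) > 908.

E[X] = 277764607159334520775/295147905179352825856 ≈ 0.9411; E[X] < 1, so R_4(9) > 908.


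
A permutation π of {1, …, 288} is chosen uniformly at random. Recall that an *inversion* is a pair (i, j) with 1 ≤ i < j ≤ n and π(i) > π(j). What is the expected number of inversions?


Write X = Σ X_I over the C(288, 2) = 41328 pairs i < j, with X_I the indicator of one inversion.
There are 41328 indicators.
For each fixed pair i < j, the values π(i) and π(j) are two distinct elements of {1, …, 288} in uniformly random order; by symmetry P[π(i) > π(j)] = 1/2.
By linearity: E[X] = 41328 · (1/2) = C(288, 2) · (1/2) = 41328/2 = 20664 ≈ 20664.000000.

E[X] = 20664 = 20664.000000.


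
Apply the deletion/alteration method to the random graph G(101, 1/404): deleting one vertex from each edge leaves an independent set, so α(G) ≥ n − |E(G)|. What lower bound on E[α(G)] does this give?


E[|E(G)|] = C(101, 2)·p = 5050 · (1/404) = 25/2.
E[α(G)] ≥ n − E[|E(G)|] = 101 − 25/2 = 177/2.
Numerically: ≈ 88.500000.
(This is only a lower bound; the true E[α(G)] may be larger.)

E[α(G)] ≥ 177/2 ≈ 88.500000.


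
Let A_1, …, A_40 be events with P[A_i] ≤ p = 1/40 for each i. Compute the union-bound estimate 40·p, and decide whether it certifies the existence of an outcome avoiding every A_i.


Union bound: P[∪_{i=1}^{40} A_i] ≤ Σ_i P[A_i] ≤ 40·p = 40·(1/40) = 1.
Numerically: 1 ≈ 1.00000.
Is 1 < 1? NO.
Since the bound 1 is ≥ 1, the union bound is uninformative here; it does NOT by itself certify existence.

40·p = 1 ≈ 1.00000; existence NOT certified by the union bound.


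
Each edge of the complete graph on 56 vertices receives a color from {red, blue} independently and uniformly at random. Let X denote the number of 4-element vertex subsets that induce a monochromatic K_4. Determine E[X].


Let X = Σ_S X_S over the C(56, 4) = 367290 subsets S of size 4, where X_S = 1 if the K_4 on S is monochromatic.
For a fixed S, the K_4 on S has C(4, 2) = 6 edges. P[all 6 edges red] = (1/2)^6, and likewise for blue, so P[monochromatic] = 2·(1/2)^6 = 2^{1 − 6} = 1/32.
By linearity of expectation: E[X] = C(56, 4) · 2^{1 − 6} = 367290 · 1/32 = 183645/16.
Numerically: E[X] ≈ 11477.8125.

E[X] = C(56,4)·2^(1−C(4,2)) = 183645/16 ≈ 11477.8125.


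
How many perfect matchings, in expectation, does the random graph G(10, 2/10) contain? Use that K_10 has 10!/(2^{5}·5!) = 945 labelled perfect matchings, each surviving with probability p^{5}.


K_10 has 10!/(2^{5}·5!) = 945 labelled perfect matchings.
For each such perfect matching H, let X_H = 1 if all 5 edges of H are present in G. Then P[X_H = 1] = p^{5} = (1/5)^{5} = 1/3125.
Summing the indicators: E[X] = Σ_H E[X_H] = 945 · p^{5} = 945 · 1/3125 = 189/625.
Numerically: E[X] ≈ 0.3024.

E[X] = 945 · (1/5)^{5} = 189/625 ≈ 0.3024.


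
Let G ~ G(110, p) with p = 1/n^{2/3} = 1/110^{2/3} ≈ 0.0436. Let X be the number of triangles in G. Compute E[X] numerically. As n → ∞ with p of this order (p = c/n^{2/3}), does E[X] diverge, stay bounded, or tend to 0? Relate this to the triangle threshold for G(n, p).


Number of potential triangles: C(110, 3) = 215820.
Each occurs with probability p³ ≈ (0.0436)³ ≈ 8.26446e-05.
By linearity: E[X] = C(110, 3)·p³ ≈ 215820 · 8.26446e-05 ≈ 17.836.
Since α = 2/3 < 1, p = c/n^{2/3} ≫ 1/n is above the triangle threshold p ~ 1/n. Asymptotically E[X] ~ (c³/6)·n^{3(1−α)} = (1³/6)·n^{1} → ∞; triangles are abundant w.h.p.

E[X] ≈ 17.836; in regime p = Θ(1/n^{2/3}) E[X] diverges (above the triangle threshold p ~ 1/n).


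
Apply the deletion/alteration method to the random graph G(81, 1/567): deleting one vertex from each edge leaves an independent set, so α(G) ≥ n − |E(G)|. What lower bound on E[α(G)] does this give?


E[|E(G)|] = C(81, 2)·p = 3240 · (1/567) = 40/7.
E[α(G)] ≥ n − E[|E(G)|] = 81 − 40/7 = 527/7.
Numerically: ≈ 75.28571.
(This is only a lower bound; the true E[α(G)] may be larger.)

E[α(G)] ≥ 527/7 ≈ 75.28571.


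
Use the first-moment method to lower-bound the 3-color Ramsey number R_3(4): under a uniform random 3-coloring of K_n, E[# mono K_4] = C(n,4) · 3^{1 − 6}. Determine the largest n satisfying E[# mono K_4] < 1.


We need C(n, 4) · 3^{1 − 6} < 1, i.e. C(n, 4) < 3^{6 − 1} = 243.
Check values of n near the boundary:
  n = 9: C(9, 4) = 126; 126 < 243? YES
  n = 10: C(10, 4) = 210; 210 < 243? YES
  n = 11: C(11, 4) = 330; 330 < 243? NO
The largest n with C(n, 4) < 243 is n = 10 (where E[X] = 70/81 ≈ 0.86420). Hence R_3(4) > 10, i.e. R_3(4) ≥ 11.

Largest n = 10; hence R_3(4) > 10.


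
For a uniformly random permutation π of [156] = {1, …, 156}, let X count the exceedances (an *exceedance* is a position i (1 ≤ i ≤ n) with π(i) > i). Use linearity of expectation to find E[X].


Write X = Σ_{i=1}^{156} X_i, where X_i = 1_{π(i) > i}.
For each fixed i, π(i) is uniform over {1, …, 156} (marginal of a uniform permutation), so P[π(i) > i] = (n − i)/n. Summing: Σ_{i=1}^{156} (n − i)/n = (0 + 1 + … + 155)/156 = 156(156 − 1)/(2·156) = (156 − 1)/2.
Hence E[X] = Σ_{i=1}^{156} (156 − i)/156 = 155/2 ≈ 77.500.

E[X] = 155/2 = 77.500.


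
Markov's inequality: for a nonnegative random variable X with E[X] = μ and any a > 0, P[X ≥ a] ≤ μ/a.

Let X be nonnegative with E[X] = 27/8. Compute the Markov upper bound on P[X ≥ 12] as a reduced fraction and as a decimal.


μ = E[X] = 27/8, a = 12.
Markov: P[X ≥ 12] ≤ μ/a = (27/8)/12 = 9/32.
Numerically: ≈ 0.281250.
(Since a = 12 > μ = 3.375000, the bound 9/32 is < 1 and informative.)

P[X ≥ 12] ≤ 9/32 ≈ 0.281250.


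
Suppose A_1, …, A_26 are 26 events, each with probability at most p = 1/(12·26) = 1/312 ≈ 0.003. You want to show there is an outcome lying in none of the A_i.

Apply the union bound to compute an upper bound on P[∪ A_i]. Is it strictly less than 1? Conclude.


Union bound: P[∪_{i=1}^{26} A_i] ≤ Σ_i P[A_i] ≤ 26·p = 26·(1/312) = 1/12.
Numerically: 1/12 ≈ 0.083.
Is 1/12 < 1? YES.
Since P[∪ A_i] ≤ 1/12 < 1, the complement has P[∩ A_i^c] ≥ 1 − 1/12 = 11/12 > 0, so some outcome avoids every A_i.

26·p = 1/12 ≈ 0.083; existence CERTIFIED by the union bound.


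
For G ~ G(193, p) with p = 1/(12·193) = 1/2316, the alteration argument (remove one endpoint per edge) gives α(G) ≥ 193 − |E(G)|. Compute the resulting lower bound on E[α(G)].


E[|E(G)|] = C(193, 2)·p = 18528 · (1/2316) = 8.
E[α(G)] ≥ n − E[|E(G)|] = 193 − 8 = 185.
Numerically: ≈ 185.0000.
(This is only a lower bound; the true E[α(G)] may be larger.)

E[α(G)] ≥ 185 ≈ 185.0000.


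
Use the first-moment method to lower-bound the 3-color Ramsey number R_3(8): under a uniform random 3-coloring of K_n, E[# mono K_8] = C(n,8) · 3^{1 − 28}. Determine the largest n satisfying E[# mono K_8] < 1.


We need C(n, 8) · 3^{1 − 28} < 1, i.e. C(n, 8) < 3^{28 − 1} = 7625597484987.
Check values of n near the boundary:
  n = 152: C(152, 8) = 5859727868575; 5859727868575 < 7625597484987? YES
  n = 153: C(153, 8) = 6183023199255; 6183023199255 < 7625597484987? YES
  n = 154: C(154, 8) = 6521818990995; 6521818990995 < 7625597484987? YES
  n = 155: C(155, 8) = 6876747915675; 6876747915675 < 7625597484987? YES
  n = 156: C(156, 8) = 7248464019225; 7248464019225 < 7625597484987? YES
  n = 157: C(157, 8) = 7637643295425; 7637643295425 < 7625597484987? NO
  n = 158: C(158, 8) = 8044984271181; 8044984271181 < 7625597484987? NO
  n = 159: C(159, 8) = 8471208603429; 8471208603429 < 7625597484987? NO
The largest n with C(n, 8) < 7625597484987 is n = 156 (where E[X] = 805384891025/847288609443 ≈ 0.9505). Hence R_3(8) > 156, i.e. R_3(8) ≥ 157.

Largest n = 156; hence R_3(8) > 156.


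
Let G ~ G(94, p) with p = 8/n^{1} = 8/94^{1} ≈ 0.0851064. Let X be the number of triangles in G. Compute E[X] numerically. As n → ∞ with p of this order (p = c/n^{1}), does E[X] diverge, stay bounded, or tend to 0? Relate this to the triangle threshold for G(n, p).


Number of potential triangles: C(94, 3) = 134044.
Each occurs with probability p³ ≈ (0.0851064)³ ≈ 6.16433738e-04.
By linearity: E[X] = C(94, 3)·p³ ≈ 134044 · 6.16433738e-04 ≈ 82.629244.
Here α = 1, so p = 8/n is exactly at the triangle threshold p ~ 1/n. Asymptotically E[X] → c³/6 = 8³/6 = 256/3 ≈ 85.333333, a bounded constant. In this regime the triangle count is asymptotically Poisson(c³/6).

E[X] ≈ 82.629244; in regime p = Θ(1/n^{1}) E[X] stays bounded (at the triangle threshold p ~ 1/n).


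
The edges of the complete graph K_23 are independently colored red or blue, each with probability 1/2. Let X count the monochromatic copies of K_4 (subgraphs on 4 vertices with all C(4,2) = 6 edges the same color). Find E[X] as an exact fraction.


Let X = Σ_S X_S over the C(23, 4) = 8855 subsets S of size 4, where X_S = 1 if the K_4 on S is monochromatic.
For a fixed S, the K_4 on S has C(4, 2) = 6 edges. P[all 6 edges red] = (1/2)^6, and likewise for blue, so P[monochromatic] = 2·(1/2)^6 = 2^{1 − 6} = 1/32.
By linearity of expectation: E[X] = C(23, 4) · 2^{1 − 6} = 8855 · 1/32 = 8855/32.
Numerically: E[X] ≈ 276.71875.

E[X] = C(23,4)·2^(1−C(4,2)) = 8855/32 ≈ 276.71875.


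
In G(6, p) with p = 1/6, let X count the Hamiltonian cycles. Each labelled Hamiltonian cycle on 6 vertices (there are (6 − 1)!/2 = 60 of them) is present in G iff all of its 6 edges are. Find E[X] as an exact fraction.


K_6 has (6 − 1)!/2 = 60 labelled Hamiltonian cycles.
For each such Hamiltonian cycle H, let X_H = 1 if all 6 edges of H are present in G. Then P[X_H = 1] = p^{6} = (1/6)^{6} = 1/46656.
By linearity: E[X] = Σ_H E[X_H] = 60 · p^{6} = 60 · 1/46656 = 5/3888.
Numerically: E[X] ≈ 0.00128601.

E[X] = 60 · (1/6)^{6} = 5/3888 ≈ 0.00128601.


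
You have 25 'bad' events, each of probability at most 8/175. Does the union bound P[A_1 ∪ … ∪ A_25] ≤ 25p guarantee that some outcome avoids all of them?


Union bound: P[∪_{i=1}^{25} A_i] ≤ Σ_i P[A_i] ≤ 25·p = 25·(8/175) = 8/7.
Numerically: 8/7 ≈ 1.1429.
Is 8/7 < 1? NO.
Since the bound 8/7 is ≥ 1, the union bound is uninformative here; it does NOT by itself certify existence.

25·p = 8/7 ≈ 1.1429; existence NOT certified by the union bound.


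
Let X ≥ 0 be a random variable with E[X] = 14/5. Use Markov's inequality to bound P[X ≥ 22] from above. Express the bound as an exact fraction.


μ = E[X] = 14/5, a = 22.
Markov: P[X ≥ 22] ≤ μ/a = (14/5)/22 = 7/55.
Numerically: ≈ 0.127273.
(Since a = 22 > μ = 2.800000, the bound 7/55 is < 1 and informative.)

P[X ≥ 22] ≤ 7/55 ≈ 0.127273.


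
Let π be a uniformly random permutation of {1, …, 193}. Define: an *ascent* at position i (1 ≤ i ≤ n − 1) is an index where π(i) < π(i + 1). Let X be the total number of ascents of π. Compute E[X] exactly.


Write X = Σ X_I over i = 1, …, 192, with X_I the indicator of one ascent.
There are 192 indicators.
For each fixed i, the pair (π(i), π(i+1)) is a uniformly random ordered pair of distinct values from {1, …, 193}; by symmetry P[π(i) < π(i+1)] = 1/2.
By linearity: E[X] = 192 · (1/2) = (193 − 1) · (1/2) = 96 ≈ 96.000.

E[X] = 96 = 96.000.


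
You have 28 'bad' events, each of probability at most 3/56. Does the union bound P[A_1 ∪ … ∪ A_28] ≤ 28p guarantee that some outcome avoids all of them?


Union bound: P[∪_{i=1}^{28} A_i] ≤ Σ_i P[A_i] ≤ 28·p = 28·(3/56) = 3/2.
Numerically: 3/2 ≈ 1.5000.
Is 3/2 < 1? NO.
Since the bound 3/2 is ≥ 1, the union bound is uninformative here; it does NOT by itself certify existence.

28·p = 3/2 ≈ 1.5000; existence NOT certified by the union bound.
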